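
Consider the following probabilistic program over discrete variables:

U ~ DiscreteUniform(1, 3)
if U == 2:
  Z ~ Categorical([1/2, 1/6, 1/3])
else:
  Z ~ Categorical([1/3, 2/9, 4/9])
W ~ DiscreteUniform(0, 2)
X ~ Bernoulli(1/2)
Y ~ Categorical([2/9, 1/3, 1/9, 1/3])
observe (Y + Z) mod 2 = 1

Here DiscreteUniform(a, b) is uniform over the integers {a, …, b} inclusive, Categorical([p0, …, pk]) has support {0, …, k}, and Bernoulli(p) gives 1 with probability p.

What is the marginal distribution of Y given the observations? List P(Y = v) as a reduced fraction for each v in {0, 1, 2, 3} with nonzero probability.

P(Y=0) = 22/291, P(Y=1) = 43/97, P(Y=2) = 11/291, P(Y=3) = 43/97

Enumerate traces; 108 have nonzero weight after conditioning:
  (U=1, Z=0, W=0, X=0, Y=1) weight 1/162
  (U=1, Z=0, W=0, X=0, Y=3) weight 1/162
  (U=1, Z=0, W=0, X=1, Y=1) weight 1/162
  (U=1, Z=0, W=0, X=1, Y=3) weight 1/162
  (U=1, Z=0, W=1, X=0, Y=1) weight 1/162
  (U=1, Z=0, W=1, X=0, Y=3) weight 1/162
  (U=1, Z=0, W=1, X=1, Y=1) weight 1/162
  (U=1, Z=0, W=1, X=1, Y=3) weight 1/162
  (U=1, Z=1, W=0, X=0, Y=0) weight 2/729
  (U=1, Z=1, W=0, X=0, Y=2) weight 1/729
  … 98 more
Group by Y:
  weight(Y=0) = 11/243
  weight(Y=1) = 43/162
  weight(Y=2) = 11/486
  weight(Y=3) = 43/162
Total weight = 11/243 + 43/162 + 11/486 + 43/162 = 97/162
P(Y=0 | obs) = 11/243 / 97/162 = 22/291
P(Y=1 | obs) = 43/162 / 97/162 = 43/97
P(Y=2 | obs) = 11/486 / 97/162 = 11/291
P(Y=3 | obs) = 43/162 / 97/162 = 43/97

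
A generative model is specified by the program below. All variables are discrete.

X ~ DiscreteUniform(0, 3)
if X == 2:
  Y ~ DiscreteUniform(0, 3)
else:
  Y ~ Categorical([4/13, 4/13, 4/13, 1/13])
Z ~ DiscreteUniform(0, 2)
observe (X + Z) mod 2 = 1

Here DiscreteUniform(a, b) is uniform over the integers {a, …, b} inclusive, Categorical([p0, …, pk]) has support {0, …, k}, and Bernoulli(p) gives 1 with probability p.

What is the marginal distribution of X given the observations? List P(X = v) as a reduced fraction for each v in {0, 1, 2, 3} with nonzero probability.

Enumerate traces; 24 have nonzero weight after conditioning:
  (X=0, Y=0, Z=1) weight 1/39
  (X=0, Y=1, Z=1) weight 1/39
  (X=0, Y=2, Z=1) weight 1/39
  (X=0, Y=3, Z=1) weight 1/156
  (X=1, Y=0, Z=0) weight 1/39
  (X=1, Y=0, Z=2) weight 1/39
  (X=1, Y=1, Z=0) weight 1/39
  (X=1, Y=1, Z=2) weight 1/39
  (X=2, Y=0, Z=1) weight 1/48
  (X=3, Y=0, Z=0) weight 1/39
  … 14 more
Group by X:
  weight(X=0) = 1/12
  weight(X=1) = 1/6
  weight(X=2) = 1/12
  weight(X=3) = 1/6
Total weight = 1/12 + 1/6 + 1/12 + 1/6 = 1/2
P(X=0 | obs) = 1/12 / 1/2 = 1/6
P(X=1 | obs) = 1/6 / 1/2 = 1/3
P(X=2 | obs) = 1/12 / 1/2 = 1/6
P(X=3 | obs) = 1/6 / 1/2 = 1/3

P(X=0) = 1/6, P(X=1) = 1/3, P(X=2) = 1/6, P(X=3) = 1/3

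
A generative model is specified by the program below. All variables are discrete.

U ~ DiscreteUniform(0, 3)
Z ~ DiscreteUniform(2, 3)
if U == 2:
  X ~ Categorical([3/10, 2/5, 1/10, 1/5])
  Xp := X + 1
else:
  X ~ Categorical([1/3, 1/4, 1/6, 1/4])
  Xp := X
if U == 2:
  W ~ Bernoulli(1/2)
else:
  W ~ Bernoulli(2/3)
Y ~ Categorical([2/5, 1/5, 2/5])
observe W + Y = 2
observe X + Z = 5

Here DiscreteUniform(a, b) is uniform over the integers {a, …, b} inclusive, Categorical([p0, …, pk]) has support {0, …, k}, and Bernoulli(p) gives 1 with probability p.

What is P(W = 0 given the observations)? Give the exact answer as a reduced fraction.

P(W = 0 | obs) = 68/127

Enumerate traces; 16 have nonzero weight after conditioning:
  (U=0, Z=2, X=3, W=0, Y=2) weight 1/240
  (U=0, Z=2, X=3, W=1, Y=1) weight 1/240
  (U=0, Z=3, X=2, W=0, Y=2) weight 1/360
  (U=0, Z=3, X=2, W=1, Y=1) weight 1/360
  (U=1, Z=2, X=3, W=0, Y=2) weight 1/240
  (U=1, Z=2, X=3, W=1, Y=1) weight 1/240
  (U=1, Z=3, X=2, W=0, Y=2) weight 1/360
  (U=1, Z=3, X=2, W=1, Y=1) weight 1/360
  … 8 more
Group by W:
  weight(W=0) = 17/600
  weight(W=1) = 59/2400
Total weight = 17/600 + 59/2400 = 127/2400
P(W=0 | obs) = 17/600 / 127/2400 = 68/127
P(W=1 | obs) = 59/2400 / 127/2400 = 59/127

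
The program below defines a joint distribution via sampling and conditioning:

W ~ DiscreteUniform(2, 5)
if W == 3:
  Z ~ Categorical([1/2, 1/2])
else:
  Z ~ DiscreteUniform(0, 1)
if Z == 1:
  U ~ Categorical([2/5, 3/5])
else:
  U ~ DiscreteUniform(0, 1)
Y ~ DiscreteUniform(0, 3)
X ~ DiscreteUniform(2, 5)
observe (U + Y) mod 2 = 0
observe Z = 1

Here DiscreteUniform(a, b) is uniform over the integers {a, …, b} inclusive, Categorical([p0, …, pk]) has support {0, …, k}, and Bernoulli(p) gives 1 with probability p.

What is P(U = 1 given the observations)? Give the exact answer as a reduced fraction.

Enumerate traces; 64 have nonzero weight after conditioning:
  (W=2, Z=1, U=0, Y=0, X=2) weight 1/320
  (W=2, Z=1, U=0, Y=0, X=3) weight 1/320
  (W=2, Z=1, U=0, Y=0, X=4) weight 1/320
  (W=2, Z=1, U=0, Y=0, X=5) weight 1/320
  (W=2, Z=1, U=0, Y=2, X=2) weight 1/320
  (W=2, Z=1, U=0, Y=2, X=3) weight 1/320
  (W=2, Z=1, U=0, Y=2, X=4) weight 1/320
  (W=2, Z=1, U=0, Y=2, X=5) weight 1/320
  (W=2, Z=1, U=1, Y=1, X=2) weight 3/640
  … 55 more
Group by U:
  weight(U=0) = 1/10
  weight(U=1) = 3/20
Total weight = 1/10 + 3/20 = 1/4
P(U=0 | obs) = 1/10 / 1/4 = 2/5
P(U=1 | obs) = 3/20 / 1/4 = 3/5

P(U = 1 | obs) = 3/5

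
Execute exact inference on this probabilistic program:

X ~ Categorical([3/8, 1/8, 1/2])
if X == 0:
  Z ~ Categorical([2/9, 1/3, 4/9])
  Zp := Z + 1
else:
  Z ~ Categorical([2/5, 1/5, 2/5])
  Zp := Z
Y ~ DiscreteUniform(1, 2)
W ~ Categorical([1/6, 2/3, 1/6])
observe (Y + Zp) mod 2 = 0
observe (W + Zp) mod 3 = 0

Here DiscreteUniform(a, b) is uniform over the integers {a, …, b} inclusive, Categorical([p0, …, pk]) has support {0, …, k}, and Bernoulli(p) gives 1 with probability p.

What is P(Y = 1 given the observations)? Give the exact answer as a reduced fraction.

P(Y = 1 | obs) = 3/17

Enumerate traces; 9 have nonzero weight after conditioning:
  (X=0, Z=0, Y=1, W=2) weight 1/144
  (X=0, Z=1, Y=2, W=1) weight 1/24
  (X=0, Z=2, Y=1, W=0) weight 1/72
  (X=1, Z=0, Y=2, W=0) weight 1/240
  (X=1, Z=1, Y=1, W=2) weight 1/480
  (X=1, Z=2, Y=2, W=1) weight 1/60
  (X=2, Z=0, Y=2, W=0) weight 1/60
  (X=2, Z=1, Y=1, W=2) weight 1/120
  … 1 more
Group by Y:
  weight(Y=1) = 1/32
  weight(Y=2) = 7/48
Total weight = 1/32 + 7/48 = 17/96
P(Y=1 | obs) = 1/32 / 17/96 = 3/17
P(Y=2 | obs) = 7/48 / 17/96 = 14/17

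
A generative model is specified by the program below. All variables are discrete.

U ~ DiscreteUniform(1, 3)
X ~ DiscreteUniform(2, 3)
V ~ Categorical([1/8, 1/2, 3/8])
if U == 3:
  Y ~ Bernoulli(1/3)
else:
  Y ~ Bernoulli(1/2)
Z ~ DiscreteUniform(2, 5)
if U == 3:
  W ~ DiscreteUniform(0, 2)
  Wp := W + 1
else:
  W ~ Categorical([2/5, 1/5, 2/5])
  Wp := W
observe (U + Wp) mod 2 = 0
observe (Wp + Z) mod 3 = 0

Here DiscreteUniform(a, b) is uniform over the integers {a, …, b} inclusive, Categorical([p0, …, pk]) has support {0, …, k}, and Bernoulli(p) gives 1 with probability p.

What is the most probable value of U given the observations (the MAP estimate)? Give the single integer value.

Enumerate traces; 84 have nonzero weight after conditioning:
  (U=1, X=2, V=0, Y=0, Z=2, W=1) weight 1/1920
  (U=1, X=2, V=0, Y=0, Z=5, W=1) weight 1/1920
  (U=1, X=2, V=0, Y=1, Z=2, W=1) weight 1/1920
  (U=1, X=2, V=0, Y=1, Z=5, W=1) weight 1/1920
  (U=1, X=2, V=1, Y=0, Z=2, W=1) weight 1/480
  (U=1, X=2, V=1, Y=0, Z=5, W=1) weight 1/480
  (U=1, X=2, V=1, Y=1, Z=2, W=1) weight 1/480
  (U=1, X=2, V=1, Y=1, Z=5, W=1) weight 1/480
  (U=2, X=2, V=0, Y=0, Z=3, W=0) weight 1/960
  (U=3, X=2, V=0, Y=0, Z=2, W=0) weight 1/864
  … 74 more
Group by U:
  weight(U=1) = 1/30
  weight(U=2) = 1/15
  weight(U=3) = 1/12
Total weight = 1/30 + 1/15 + 1/12 = 11/60
P(U=1 | obs) = 1/30 / 11/60 = 2/11
P(U=2 | obs) = 1/15 / 11/60 = 4/11
P(U=3 | obs) = 1/12 / 11/60 = 5/11
argmax = 3

argmax_v P(U = v | obs) = 3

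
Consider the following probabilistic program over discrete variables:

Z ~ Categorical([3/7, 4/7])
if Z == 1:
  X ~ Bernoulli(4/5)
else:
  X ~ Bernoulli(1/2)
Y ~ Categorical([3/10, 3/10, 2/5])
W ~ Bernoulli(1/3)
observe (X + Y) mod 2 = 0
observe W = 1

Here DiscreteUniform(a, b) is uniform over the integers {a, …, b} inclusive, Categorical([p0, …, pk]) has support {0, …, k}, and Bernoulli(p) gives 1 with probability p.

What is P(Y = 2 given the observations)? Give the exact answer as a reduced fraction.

Enumerate traces; 6 have nonzero weight after conditioning:
  (Z=0, X=0, Y=0, W=1) weight 3/140
  (Z=0, X=0, Y=2, W=1) weight 1/35
  (Z=0, X=1, Y=1, W=1) weight 3/140
  (Z=1, X=0, Y=0, W=1) weight 2/175
  (Z=1, X=0, Y=2, W=1) weight 8/525
  (Z=1, X=1, Y=1, W=1) weight 8/175
Group by Y:
  weight(Y=0) = 23/700
  weight(Y=1) = 47/700
  weight(Y=2) = 23/525
Total weight = 23/700 + 47/700 + 23/525 = 151/1050
P(Y=0 | obs) = 23/700 / 151/1050 = 69/302
P(Y=1 | obs) = 47/700 / 151/1050 = 141/302
P(Y=2 | obs) = 23/525 / 151/1050 = 46/151

P(Y = 2 | obs) = 46/151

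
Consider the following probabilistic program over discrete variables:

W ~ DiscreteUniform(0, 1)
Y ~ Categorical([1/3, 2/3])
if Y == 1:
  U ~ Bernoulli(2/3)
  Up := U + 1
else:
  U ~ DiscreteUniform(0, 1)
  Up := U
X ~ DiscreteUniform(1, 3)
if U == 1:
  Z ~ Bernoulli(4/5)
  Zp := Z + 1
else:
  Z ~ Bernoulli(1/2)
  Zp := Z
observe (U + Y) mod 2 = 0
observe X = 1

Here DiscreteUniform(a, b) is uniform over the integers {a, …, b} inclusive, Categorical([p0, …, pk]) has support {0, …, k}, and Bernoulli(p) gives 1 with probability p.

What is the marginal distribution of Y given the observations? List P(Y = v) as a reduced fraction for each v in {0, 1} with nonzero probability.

Enumerate traces; 8 have nonzero weight after conditioning:
  (W=0, Y=0, U=0, X=1, Z=0) weight 1/72
  (W=0, Y=0, U=0, X=1, Z=1) weight 1/72
  (W=0, Y=1, U=1, X=1, Z=0) weight 2/135
  (W=0, Y=1, U=1, X=1, Z=1) weight 8/135
  (W=1, Y=0, U=0, X=1, Z=0) weight 1/72
  (W=1, Y=0, U=0, X=1, Z=1) weight 1/72
  (W=1, Y=1, U=1, X=1, Z=0) weight 2/135
  (W=1, Y=1, U=1, X=1, Z=1) weight 8/135
Group by Y:
  weight(Y=0) = 1/18
  weight(Y=1) = 4/27
Total weight = 1/18 + 4/27 = 11/54
P(Y=0 | obs) = 1/18 / 11/54 = 3/11
P(Y=1 | obs) = 4/27 / 11/54 = 8/11

P(Y=0) = 3/11, P(Y=1) = 8/11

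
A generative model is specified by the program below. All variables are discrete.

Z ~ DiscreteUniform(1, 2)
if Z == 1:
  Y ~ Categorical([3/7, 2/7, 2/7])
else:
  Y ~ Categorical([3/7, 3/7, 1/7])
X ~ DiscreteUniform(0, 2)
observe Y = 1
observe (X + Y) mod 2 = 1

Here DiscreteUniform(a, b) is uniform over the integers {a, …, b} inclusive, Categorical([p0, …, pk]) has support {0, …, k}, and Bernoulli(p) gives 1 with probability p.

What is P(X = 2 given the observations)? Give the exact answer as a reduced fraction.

Enumerate traces; 4 have nonzero weight after conditioning:
  (Z=1, Y=1, X=0) weight 1/21
  (Z=1, Y=1, X=2) weight 1/21
  (Z=2, Y=1, X=0) weight 1/14
  (Z=2, Y=1, X=2) weight 1/14
Group by X:
  weight(X=0) = 5/42
  weight(X=2) = 5/42
Total weight = 5/42 + 5/42 = 5/21
P(X=0 | obs) = 5/42 / 5/21 = 1/2
P(X=2 | obs) = 5/42 / 5/21 = 1/2

P(X = 2 | obs) = 1/2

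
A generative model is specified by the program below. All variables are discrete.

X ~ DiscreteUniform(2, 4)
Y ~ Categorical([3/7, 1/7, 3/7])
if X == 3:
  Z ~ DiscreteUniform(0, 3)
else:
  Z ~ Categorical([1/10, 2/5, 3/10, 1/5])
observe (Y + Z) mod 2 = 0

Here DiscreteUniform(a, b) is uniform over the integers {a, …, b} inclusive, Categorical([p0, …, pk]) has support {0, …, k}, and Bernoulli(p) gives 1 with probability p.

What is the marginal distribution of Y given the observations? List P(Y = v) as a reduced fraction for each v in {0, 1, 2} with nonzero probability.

P(Y=0) = 39/95, P(Y=1) = 17/95, P(Y=2) = 39/95

Enumerate traces; 18 have nonzero weight after conditioning:
  (X=2, Y=0, Z=0) weight 1/70
  (X=2, Y=0, Z=2) weight 3/70
  (X=2, Y=1, Z=1) weight 2/105
  (X=2, Y=1, Z=3) weight 1/105
  (X=2, Y=2, Z=0) weight 1/70
  (X=2, Y=2, Z=2) weight 3/70
  (X=3, Y=0, Z=0) weight 1/28
  (X=3, Y=0, Z=2) weight 1/28
  … 10 more
Group by Y:
  weight(Y=0) = 13/70
  weight(Y=1) = 17/210
  weight(Y=2) = 13/70
Total weight = 13/70 + 17/210 + 13/70 = 19/42
P(Y=0 | obs) = 13/70 / 19/42 = 39/95
P(Y=1 | obs) = 17/210 / 19/42 = 17/95
P(Y=2 | obs) = 13/70 / 19/42 = 39/95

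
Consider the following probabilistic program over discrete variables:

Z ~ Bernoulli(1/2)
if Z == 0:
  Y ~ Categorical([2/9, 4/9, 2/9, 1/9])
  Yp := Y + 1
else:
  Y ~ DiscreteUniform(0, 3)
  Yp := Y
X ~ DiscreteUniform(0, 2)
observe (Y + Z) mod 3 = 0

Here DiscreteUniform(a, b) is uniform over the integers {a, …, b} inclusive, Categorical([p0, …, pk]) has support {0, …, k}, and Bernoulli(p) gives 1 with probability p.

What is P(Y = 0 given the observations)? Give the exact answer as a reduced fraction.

P(Y = 0 | obs) = 8/21

Enumerate traces; 9 have nonzero weight after conditioning:
  (Z=0, Y=0, X=0) weight 1/27
  (Z=0, Y=0, X=1) weight 1/27
  (Z=0, Y=0, X=2) weight 1/27
  (Z=0, Y=3, X=0) weight 1/54
  (Z=0, Y=3, X=1) weight 1/54
  (Z=0, Y=3, X=2) weight 1/54
  (Z=1, Y=2, X=0) weight 1/24
  (Z=1, Y=2, X=1) weight 1/24
  … 1 more
Group by Y:
  weight(Y=0) = 1/9
  weight(Y=2) = 1/8
  weight(Y=3) = 1/18
Total weight = 1/9 + 1/8 + 1/18 = 7/24
P(Y=0 | obs) = 1/9 / 7/24 = 8/21
P(Y=2 | obs) = 1/8 / 7/24 = 3/7
P(Y=3 | obs) = 1/18 / 7/24 = 4/21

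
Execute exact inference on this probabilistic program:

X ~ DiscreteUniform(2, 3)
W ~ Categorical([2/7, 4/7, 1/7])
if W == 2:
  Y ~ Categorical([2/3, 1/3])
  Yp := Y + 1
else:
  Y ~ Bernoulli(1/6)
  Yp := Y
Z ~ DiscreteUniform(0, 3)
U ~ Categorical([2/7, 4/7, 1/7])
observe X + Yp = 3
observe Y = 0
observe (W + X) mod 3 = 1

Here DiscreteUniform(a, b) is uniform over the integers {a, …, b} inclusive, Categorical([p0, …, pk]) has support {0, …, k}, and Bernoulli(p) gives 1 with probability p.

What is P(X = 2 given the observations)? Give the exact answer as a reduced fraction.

P(X = 2 | obs) = 1/6

Enumerate traces; 24 have nonzero weight after conditioning:
  (X=2, W=2, Y=0, Z=0, U=0) weight 1/294
  (X=2, W=2, Y=0, Z=0, U=1) weight 1/147
  (X=2, W=2, Y=0, Z=0, U=2) weight 1/588
  (X=2, W=2, Y=0, Z=1, U=0) weight 1/294
  (X=2, W=2, Y=0, Z=1, U=1) weight 1/147
  (X=2, W=2, Y=0, Z=1, U=2) weight 1/588
  (X=2, W=2, Y=0, Z=2, U=0) weight 1/294
  (X=2, W=2, Y=0, Z=2, U=1) weight 1/147
  (X=3, W=1, Y=0, Z=0, U=0) weight 5/294
  … 15 more
Group by X:
  weight(X=2) = 1/21
  weight(X=3) = 5/21
Total weight = 1/21 + 5/21 = 2/7
P(X=2 | obs) = 1/21 / 2/7 = 1/6
P(X=3 | obs) = 5/21 / 2/7 = 5/6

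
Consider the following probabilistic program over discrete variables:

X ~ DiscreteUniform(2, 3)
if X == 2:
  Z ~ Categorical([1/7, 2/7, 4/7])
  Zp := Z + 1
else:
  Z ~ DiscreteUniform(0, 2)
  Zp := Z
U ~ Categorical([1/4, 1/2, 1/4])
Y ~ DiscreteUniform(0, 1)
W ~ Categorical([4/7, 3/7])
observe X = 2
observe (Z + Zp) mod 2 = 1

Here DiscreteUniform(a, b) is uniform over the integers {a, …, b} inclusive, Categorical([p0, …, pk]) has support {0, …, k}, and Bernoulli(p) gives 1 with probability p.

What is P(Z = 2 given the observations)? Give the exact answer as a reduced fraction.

P(Z = 2 | obs) = 4/7

Enumerate traces; 36 have nonzero weight after conditioning:
  (X=2, Z=0, U=0, Y=0, W=0) weight 1/196
  (X=2, Z=0, U=0, Y=0, W=1) weight 3/784
  (X=2, Z=0, U=0, Y=1, W=0) weight 1/196
  (X=2, Z=0, U=0, Y=1, W=1) weight 3/784
  (X=2, Z=0, U=1, Y=0, W=0) weight 1/98
  (X=2, Z=0, U=1, Y=0, W=1) weight 3/392
  (X=2, Z=0, U=1, Y=1, W=0) weight 1/98
  (X=2, Z=0, U=1, Y=1, W=1) weight 3/392
  (X=2, Z=1, U=0, Y=0, W=0) weight 1/98
  (X=2, Z=2, U=0, Y=0, W=0) weight 1/49
  … 26 more
Group by Z:
  weight(Z=0) = 1/14
  weight(Z=1) = 1/7
  weight(Z=2) = 2/7
Total weight = 1/14 + 1/7 + 2/7 = 1/2
P(Z=0 | obs) = 1/14 / 1/2 = 1/7
P(Z=1 | obs) = 1/7 / 1/2 = 2/7
P(Z=2 | obs) = 2/7 / 1/2 = 4/7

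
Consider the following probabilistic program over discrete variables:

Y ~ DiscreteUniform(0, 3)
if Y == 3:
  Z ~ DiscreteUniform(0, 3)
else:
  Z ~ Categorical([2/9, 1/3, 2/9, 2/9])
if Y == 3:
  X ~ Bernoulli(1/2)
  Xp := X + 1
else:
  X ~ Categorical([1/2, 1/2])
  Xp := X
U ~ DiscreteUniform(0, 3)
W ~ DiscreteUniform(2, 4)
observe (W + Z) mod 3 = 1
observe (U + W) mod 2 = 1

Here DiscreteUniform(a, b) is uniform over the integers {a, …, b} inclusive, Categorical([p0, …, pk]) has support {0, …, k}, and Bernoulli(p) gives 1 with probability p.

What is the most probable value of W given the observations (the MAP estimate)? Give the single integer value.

argmax_v P(W = v | obs) = 4

Enumerate traces; 64 have nonzero weight after conditioning:
  (Y=0, Z=0, X=0, U=1, W=4) weight 1/432
  (Y=0, Z=0, X=0, U=3, W=4) weight 1/432
  (Y=0, Z=0, X=1, U=1, W=4) weight 1/432
  (Y=0, Z=0, X=1, U=3, W=4) weight 1/432
  (Y=0, Z=1, X=0, U=0, W=3) weight 1/288
  (Y=0, Z=1, X=0, U=2, W=3) weight 1/288
  (Y=0, Z=1, X=1, U=0, W=3) weight 1/288
  (Y=0, Z=1, X=1, U=2, W=3) weight 1/288
  (Y=0, Z=2, X=0, U=1, W=2) weight 1/432
  … 55 more
Group by W:
  weight(W=2) = 11/288
  weight(W=3) = 5/96
  weight(W=4) = 11/144
Total weight = 11/288 + 5/96 + 11/144 = 1/6
P(W=2 | obs) = 11/288 / 1/6 = 11/48
P(W=3 | obs) = 5/96 / 1/6 = 5/16
P(W=4 | obs) = 11/144 / 1/6 = 11/24
argmax = 4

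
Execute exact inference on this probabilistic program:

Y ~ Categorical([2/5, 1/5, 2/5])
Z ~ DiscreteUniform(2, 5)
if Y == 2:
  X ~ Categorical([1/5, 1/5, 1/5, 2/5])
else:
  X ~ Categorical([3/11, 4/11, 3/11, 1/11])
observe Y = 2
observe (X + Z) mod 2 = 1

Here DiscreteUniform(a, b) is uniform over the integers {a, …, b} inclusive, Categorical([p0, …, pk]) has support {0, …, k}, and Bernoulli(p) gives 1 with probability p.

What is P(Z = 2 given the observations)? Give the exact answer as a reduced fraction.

P(Z = 2 | obs) = 3/10

Enumerate traces; 8 have nonzero weight after conditioning:
  (Y=2, Z=2, X=1) weight 1/50
  (Y=2, Z=2, X=3) weight 1/25
  (Y=2, Z=3, X=0) weight 1/50
  (Y=2, Z=3, X=2) weight 1/50
  (Y=2, Z=4, X=1) weight 1/50
  (Y=2, Z=4, X=3) weight 1/25
  (Y=2, Z=5, X=0) weight 1/50
  (Y=2, Z=5, X=2) weight 1/50
Group by Z:
  weight(Z=2) = 3/50
  weight(Z=3) = 1/25
  weight(Z=4) = 3/50
  weight(Z=5) = 1/25
Total weight = 3/50 + 1/25 + 3/50 + 1/25 = 1/5
P(Z=2 | obs) = 3/50 / 1/5 = 3/10
P(Z=3 | obs) = 1/25 / 1/5 = 1/5
P(Z=4 | obs) = 3/50 / 1/5 = 3/10
P(Z=5 | obs) = 1/25 / 1/5 = 1/5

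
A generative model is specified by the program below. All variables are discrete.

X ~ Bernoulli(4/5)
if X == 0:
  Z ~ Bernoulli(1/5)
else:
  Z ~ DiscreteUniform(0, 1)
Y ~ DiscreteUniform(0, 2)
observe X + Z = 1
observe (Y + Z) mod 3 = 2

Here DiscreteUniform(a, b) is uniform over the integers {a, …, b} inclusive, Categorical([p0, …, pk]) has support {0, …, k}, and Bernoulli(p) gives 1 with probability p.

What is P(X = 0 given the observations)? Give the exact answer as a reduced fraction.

P(X = 0 | obs) = 1/11

Enumerate traces; 2 have nonzero weight after conditioning:
  (X=0, Z=1, Y=1) weight 1/75
  (X=1, Z=0, Y=2) weight 2/15
Group by X:
  weight(X=0) = 1/75
  weight(X=1) = 2/15
Total weight = 1/75 + 2/15 = 11/75
P(X=0 | obs) = 1/75 / 11/75 = 1/11
P(X=1 | obs) = 2/15 / 11/75 = 10/11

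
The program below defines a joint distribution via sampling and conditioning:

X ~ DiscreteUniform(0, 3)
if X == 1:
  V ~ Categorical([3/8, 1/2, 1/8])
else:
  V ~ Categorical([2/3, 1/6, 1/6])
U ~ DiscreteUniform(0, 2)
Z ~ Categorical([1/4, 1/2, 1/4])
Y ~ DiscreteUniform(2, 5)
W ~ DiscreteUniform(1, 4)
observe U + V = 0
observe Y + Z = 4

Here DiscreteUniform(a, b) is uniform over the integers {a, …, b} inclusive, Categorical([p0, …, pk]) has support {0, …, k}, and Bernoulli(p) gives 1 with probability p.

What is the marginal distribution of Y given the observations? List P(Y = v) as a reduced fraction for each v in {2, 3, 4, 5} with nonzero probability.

P(Y=2) = 1/4, P(Y=3) = 1/2, P(Y=4) = 1/4

Enumerate traces; 48 have nonzero weight after conditioning:
  (X=0, V=0, U=0, Z=0, Y=4, W=1) weight 1/1152
  (X=0, V=0, U=0, Z=0, Y=4, W=2) weight 1/1152
  (X=0, V=0, U=0, Z=0, Y=4, W=3) weight 1/1152
  (X=0, V=0, U=0, Z=0, Y=4, W=4) weight 1/1152
  (X=0, V=0, U=0, Z=1, Y=3, W=1) weight 1/576
  (X=0, V=0, U=0, Z=1, Y=3, W=2) weight 1/576
  (X=0, V=0, U=0, Z=1, Y=3, W=3) weight 1/576
  (X=0, V=0, U=0, Z=1, Y=3, W=4) weight 1/576
  (X=0, V=0, U=0, Z=2, Y=2, W=1) weight 1/1152
  … 39 more
Group by Y:
  weight(Y=2) = 19/1536
  weight(Y=3) = 19/768
  weight(Y=4) = 19/1536
Total weight = 19/1536 + 19/768 + 19/1536 = 19/384
P(Y=2 | obs) = 19/1536 / 19/384 = 1/4
P(Y=3 | obs) = 19/768 / 19/384 = 1/2
P(Y=4 | obs) = 19/1536 / 19/384 = 1/4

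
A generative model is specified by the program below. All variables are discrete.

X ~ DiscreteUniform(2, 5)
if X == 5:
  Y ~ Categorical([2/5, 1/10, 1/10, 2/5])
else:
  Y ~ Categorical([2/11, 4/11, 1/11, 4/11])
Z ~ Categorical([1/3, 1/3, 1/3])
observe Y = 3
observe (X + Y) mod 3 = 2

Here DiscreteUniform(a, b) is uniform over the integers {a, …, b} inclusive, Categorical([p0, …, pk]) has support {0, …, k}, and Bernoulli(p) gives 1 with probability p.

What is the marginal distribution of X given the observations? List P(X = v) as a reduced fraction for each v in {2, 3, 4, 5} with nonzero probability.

Enumerate traces; 6 have nonzero weight after conditioning:
  (X=2, Y=3, Z=0) weight 1/33
  (X=2, Y=3, Z=1) weight 1/33
  (X=2, Y=3, Z=2) weight 1/33
  (X=5, Y=3, Z=0) weight 1/30
  (X=5, Y=3, Z=1) weight 1/30
  (X=5, Y=3, Z=2) weight 1/30
Group by X:
  weight(X=2) = 1/11
  weight(X=5) = 1/10
Total weight = 1/11 + 1/10 = 21/110
P(X=2 | obs) = 1/11 / 21/110 = 10/21
P(X=5 | obs) = 1/10 / 21/110 = 11/21

P(X=2) = 10/21, P(X=5) = 11/21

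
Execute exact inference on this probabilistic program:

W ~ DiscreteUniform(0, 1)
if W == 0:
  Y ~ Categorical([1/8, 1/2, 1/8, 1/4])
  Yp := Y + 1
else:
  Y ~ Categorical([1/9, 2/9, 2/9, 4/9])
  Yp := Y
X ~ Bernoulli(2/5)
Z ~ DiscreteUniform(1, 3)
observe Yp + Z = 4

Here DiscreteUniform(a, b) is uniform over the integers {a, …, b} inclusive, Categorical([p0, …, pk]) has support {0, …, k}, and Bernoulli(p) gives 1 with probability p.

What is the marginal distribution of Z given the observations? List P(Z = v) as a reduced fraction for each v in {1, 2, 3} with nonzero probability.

Enumerate traces; 12 have nonzero weight after conditioning:
  (W=0, Y=0, X=0, Z=3) weight 1/80
  (W=0, Y=0, X=1, Z=3) weight 1/120
  (W=0, Y=1, X=0, Z=2) weight 1/20
  (W=0, Y=1, X=1, Z=2) weight 1/30
  (W=0, Y=2, X=0, Z=1) weight 1/80
  (W=0, Y=2, X=1, Z=1) weight 1/120
  (W=1, Y=1, X=0, Z=3) weight 1/45
  (W=1, Y=1, X=1, Z=3) weight 2/135
  … 4 more
Group by Z:
  weight(Z=1) = 41/432
  weight(Z=2) = 13/108
  weight(Z=3) = 25/432
Total weight = 41/432 + 13/108 + 25/432 = 59/216
P(Z=1 | obs) = 41/432 / 59/216 = 41/118
P(Z=2 | obs) = 13/108 / 59/216 = 26/59
P(Z=3 | obs) = 25/432 / 59/216 = 25/118

P(Z=1) = 41/118, P(Z=2) = 26/59, P(Z=3) = 25/118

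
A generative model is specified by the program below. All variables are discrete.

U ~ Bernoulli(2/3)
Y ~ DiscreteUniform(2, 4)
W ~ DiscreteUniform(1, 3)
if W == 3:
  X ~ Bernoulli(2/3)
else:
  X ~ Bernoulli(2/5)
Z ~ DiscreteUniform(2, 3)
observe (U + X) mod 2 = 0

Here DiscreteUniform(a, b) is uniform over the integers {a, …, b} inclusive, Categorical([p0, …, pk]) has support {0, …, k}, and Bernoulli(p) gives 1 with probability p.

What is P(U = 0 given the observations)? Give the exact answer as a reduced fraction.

Enumerate traces; 36 have nonzero weight after conditioning:
  (U=0, Y=2, W=1, X=0, Z=2) weight 1/90
  (U=0, Y=2, W=1, X=0, Z=3) weight 1/90
  (U=0, Y=2, W=2, X=0, Z=2) weight 1/90
  (U=0, Y=2, W=2, X=0, Z=3) weight 1/90
  (U=0, Y=2, W=3, X=0, Z=2) weight 1/162
  (U=0, Y=2, W=3, X=0, Z=3) weight 1/162
  (U=0, Y=3, W=1, X=0, Z=2) weight 1/90
  (U=0, Y=3, W=1, X=0, Z=3) weight 1/90
  (U=1, Y=2, W=1, X=1, Z=2) weight 2/135
  … 27 more
Group by U:
  weight(U=0) = 23/135
  weight(U=1) = 44/135
Total weight = 23/135 + 44/135 = 67/135
P(U=0 | obs) = 23/135 / 67/135 = 23/67
P(U=1 | obs) = 44/135 / 67/135 = 44/67

P(U = 0 | obs) = 23/67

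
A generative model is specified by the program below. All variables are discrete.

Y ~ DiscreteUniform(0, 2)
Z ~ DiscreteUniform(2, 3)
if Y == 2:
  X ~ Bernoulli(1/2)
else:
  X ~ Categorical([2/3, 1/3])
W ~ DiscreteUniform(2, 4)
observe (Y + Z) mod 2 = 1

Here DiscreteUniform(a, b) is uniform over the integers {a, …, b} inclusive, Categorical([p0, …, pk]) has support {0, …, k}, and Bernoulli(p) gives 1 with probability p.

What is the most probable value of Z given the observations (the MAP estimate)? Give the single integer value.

argmax_v P(Z = v | obs) = 3

Enumerate traces; 18 have nonzero weight after conditioning:
  (Y=0, Z=3, X=0, W=2) weight 1/27
  (Y=0, Z=3, X=0, W=3) weight 1/27
  (Y=0, Z=3, X=0, W=4) weight 1/27
  (Y=0, Z=3, X=1, W=2) weight 1/54
  (Y=0, Z=3, X=1, W=3) weight 1/54
  (Y=0, Z=3, X=1, W=4) weight 1/54
  (Y=1, Z=2, X=0, W=2) weight 1/27
  (Y=1, Z=2, X=0, W=3) weight 1/27
  … 10 more
Group by Z:
  weight(Z=2) = 1/6
  weight(Z=3) = 1/3
Total weight = 1/6 + 1/3 = 1/2
P(Z=2 | obs) = 1/6 / 1/2 = 1/3
P(Z=3 | obs) = 1/3 / 1/2 = 2/3
argmax = 3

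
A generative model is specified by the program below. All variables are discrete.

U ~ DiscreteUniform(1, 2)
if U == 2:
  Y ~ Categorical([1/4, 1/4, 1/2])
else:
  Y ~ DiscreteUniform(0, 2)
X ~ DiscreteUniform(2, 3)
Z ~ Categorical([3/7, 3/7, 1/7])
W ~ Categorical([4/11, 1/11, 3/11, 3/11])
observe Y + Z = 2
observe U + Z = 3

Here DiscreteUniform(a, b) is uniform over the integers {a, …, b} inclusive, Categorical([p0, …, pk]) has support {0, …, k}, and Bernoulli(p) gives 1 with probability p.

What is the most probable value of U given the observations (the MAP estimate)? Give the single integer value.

Enumerate traces; 16 have nonzero weight after conditioning:
  (U=1, Y=0, X=2, Z=2, W=0) weight 1/231
  (U=1, Y=0, X=2, Z=2, W=1) weight 1/924
  (U=1, Y=0, X=2, Z=2, W=2) weight 1/308
  (U=1, Y=0, X=2, Z=2, W=3) weight 1/308
  (U=1, Y=0, X=3, Z=2, W=0) weight 1/231
  (U=1, Y=0, X=3, Z=2, W=1) weight 1/924
  (U=1, Y=0, X=3, Z=2, W=2) weight 1/308
  (U=1, Y=0, X=3, Z=2, W=3) weight 1/308
  (U=2, Y=1, X=2, Z=1, W=0) weight 3/308
  … 7 more
Group by U:
  weight(U=1) = 1/42
  weight(U=2) = 3/56
Total weight = 1/42 + 3/56 = 13/168
P(U=1 | obs) = 1/42 / 13/168 = 4/13
P(U=2 | obs) = 3/56 / 13/168 = 9/13
argmax = 2

argmax_v P(U = v | obs) = 2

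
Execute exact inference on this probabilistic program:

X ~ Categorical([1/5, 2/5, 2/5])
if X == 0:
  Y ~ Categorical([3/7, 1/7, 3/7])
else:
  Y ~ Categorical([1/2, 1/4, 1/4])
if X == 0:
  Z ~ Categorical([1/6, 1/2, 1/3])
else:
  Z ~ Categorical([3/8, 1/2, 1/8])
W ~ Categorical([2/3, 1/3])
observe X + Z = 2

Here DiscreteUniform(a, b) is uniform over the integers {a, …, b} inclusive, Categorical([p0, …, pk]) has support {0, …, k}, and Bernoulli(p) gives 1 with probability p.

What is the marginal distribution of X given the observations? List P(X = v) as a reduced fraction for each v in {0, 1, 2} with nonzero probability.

Enumerate traces; 18 have nonzero weight after conditioning:
  (X=0, Y=0, Z=2, W=0) weight 2/105
  (X=0, Y=0, Z=2, W=1) weight 1/105
  (X=0, Y=1, Z=2, W=0) weight 2/315
  (X=0, Y=1, Z=2, W=1) weight 1/315
  (X=0, Y=2, Z=2, W=0) weight 2/105
  (X=0, Y=2, Z=2, W=1) weight 1/105
  (X=1, Y=0, Z=1, W=0) weight 1/15
  (X=1, Y=0, Z=1, W=1) weight 1/30
  (X=2, Y=0, Z=0, W=0) weight 1/20
  … 9 more
Group by X:
  weight(X=0) = 1/15
  weight(X=1) = 1/5
  weight(X=2) = 3/20
Total weight = 1/15 + 1/5 + 3/20 = 5/12
P(X=0 | obs) = 1/15 / 5/12 = 4/25
P(X=1 | obs) = 1/5 / 5/12 = 12/25
P(X=2 | obs) = 3/20 / 5/12 = 9/25

P(X=0) = 4/25, P(X=1) = 12/25, P(X=2) = 9/25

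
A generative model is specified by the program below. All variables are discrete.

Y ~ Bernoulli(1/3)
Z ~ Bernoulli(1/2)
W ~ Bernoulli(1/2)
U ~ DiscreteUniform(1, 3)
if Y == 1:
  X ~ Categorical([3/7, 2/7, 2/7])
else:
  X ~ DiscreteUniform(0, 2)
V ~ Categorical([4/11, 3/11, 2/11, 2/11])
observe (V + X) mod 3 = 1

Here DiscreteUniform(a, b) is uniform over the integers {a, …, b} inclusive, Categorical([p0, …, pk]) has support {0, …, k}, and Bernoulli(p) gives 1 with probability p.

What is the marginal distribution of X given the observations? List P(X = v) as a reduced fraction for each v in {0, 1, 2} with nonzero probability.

P(X=0) = 69/229, P(X=1) = 120/229, P(X=2) = 40/229

Enumerate traces; 96 have nonzero weight after conditioning:
  (Y=0, Z=0, W=0, U=1, X=0, V=1) weight 1/198
  (Y=0, Z=0, W=0, U=1, X=1, V=0) weight 2/297
  (Y=0, Z=0, W=0, U=1, X=1, V=3) weight 1/297
  (Y=0, Z=0, W=0, U=1, X=2, V=2) weight 1/297
  (Y=0, Z=0, W=0, U=2, X=0, V=1) weight 1/198
  (Y=0, Z=0, W=0, U=2, X=1, V=0) weight 2/297
  (Y=0, Z=0, W=0, U=2, X=1, V=3) weight 1/297
  (Y=0, Z=0, W=0, U=2, X=2, V=2) weight 1/297
  … 88 more
Group by X:
  weight(X=0) = 23/231
  weight(X=1) = 40/231
  weight(X=2) = 40/693
Total weight = 23/231 + 40/231 + 40/693 = 229/693
P(X=0 | obs) = 23/231 / 229/693 = 69/229
P(X=1 | obs) = 40/231 / 229/693 = 120/229
P(X=2 | obs) = 40/693 / 229/693 = 40/229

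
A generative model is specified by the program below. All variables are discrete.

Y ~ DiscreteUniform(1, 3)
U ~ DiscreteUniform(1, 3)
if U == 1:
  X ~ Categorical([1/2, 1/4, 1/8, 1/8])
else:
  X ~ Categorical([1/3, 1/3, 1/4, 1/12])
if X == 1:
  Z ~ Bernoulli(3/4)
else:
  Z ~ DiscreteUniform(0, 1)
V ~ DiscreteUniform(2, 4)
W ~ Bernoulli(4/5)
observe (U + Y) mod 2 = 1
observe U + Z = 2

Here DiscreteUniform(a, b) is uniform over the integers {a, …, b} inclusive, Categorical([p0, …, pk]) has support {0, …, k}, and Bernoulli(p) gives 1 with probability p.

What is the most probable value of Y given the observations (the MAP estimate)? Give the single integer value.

argmax_v P(Y = v | obs) = 2

Enumerate traces; 72 have nonzero weight after conditioning:
  (Y=1, U=2, X=0, Z=0, V=2, W=0) weight 1/810
  (Y=1, U=2, X=0, Z=0, V=2, W=1) weight 2/405
  (Y=1, U=2, X=0, Z=0, V=3, W=0) weight 1/810
  (Y=1, U=2, X=0, Z=0, V=3, W=1) weight 2/405
  (Y=1, U=2, X=0, Z=0, V=4, W=0) weight 1/810
  (Y=1, U=2, X=0, Z=0, V=4, W=1) weight 2/405
  (Y=1, U=2, X=1, Z=0, V=2, W=0) weight 1/1620
  (Y=1, U=2, X=1, Z=0, V=2, W=1) weight 1/405
  (Y=2, U=1, X=0, Z=1, V=2, W=0) weight 1/540
  (Y=3, U=2, X=0, Z=0, V=2, W=0) weight 1/810
  … 62 more
Group by Y:
  weight(Y=1) = 5/108
  weight(Y=2) = 1/16
  weight(Y=3) = 5/108
Total weight = 5/108 + 1/16 + 5/108 = 67/432
P(Y=1 | obs) = 5/108 / 67/432 = 20/67
P(Y=2 | obs) = 1/16 / 67/432 = 27/67
P(Y=3 | obs) = 5/108 / 67/432 = 20/67
argmax = 2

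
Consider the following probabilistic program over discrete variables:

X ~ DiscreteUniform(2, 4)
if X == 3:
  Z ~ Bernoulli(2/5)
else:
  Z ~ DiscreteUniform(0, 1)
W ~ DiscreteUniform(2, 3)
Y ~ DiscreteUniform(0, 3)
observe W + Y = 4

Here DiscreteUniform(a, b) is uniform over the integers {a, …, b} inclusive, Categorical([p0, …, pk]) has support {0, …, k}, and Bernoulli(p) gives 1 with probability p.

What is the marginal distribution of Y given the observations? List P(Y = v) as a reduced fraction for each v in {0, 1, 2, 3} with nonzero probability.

P(Y=1) = 1/2, P(Y=2) = 1/2

Enumerate traces; 12 have nonzero weight after conditioning:
  (X=2, Z=0, W=2, Y=2) weight 1/48
  (X=2, Z=0, W=3, Y=1) weight 1/48
  (X=2, Z=1, W=2, Y=2) weight 1/48
  (X=2, Z=1, W=3, Y=1) weight 1/48
  (X=3, Z=0, W=2, Y=2) weight 1/40
  (X=3, Z=0, W=3, Y=1) weight 1/40
  (X=3, Z=1, W=2, Y=2) weight 1/60
  (X=3, Z=1, W=3, Y=1) weight 1/60
  … 4 more
Group by Y:
  weight(Y=1) = 1/8
  weight(Y=2) = 1/8
Total weight = 1/8 + 1/8 = 1/4
P(Y=1 | obs) = 1/8 / 1/4 = 1/2
P(Y=2 | obs) = 1/8 / 1/4 = 1/2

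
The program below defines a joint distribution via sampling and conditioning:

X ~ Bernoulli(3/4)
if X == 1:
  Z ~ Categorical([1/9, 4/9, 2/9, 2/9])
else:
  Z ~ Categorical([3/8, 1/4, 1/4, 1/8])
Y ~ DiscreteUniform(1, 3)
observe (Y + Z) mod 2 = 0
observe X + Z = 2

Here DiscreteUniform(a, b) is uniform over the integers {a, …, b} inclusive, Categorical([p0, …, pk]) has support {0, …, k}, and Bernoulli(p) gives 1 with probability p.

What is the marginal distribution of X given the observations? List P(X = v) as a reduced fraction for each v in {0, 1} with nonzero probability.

Enumerate traces; 3 have nonzero weight after conditioning:
  (X=0, Z=2, Y=2) weight 1/48
  (X=1, Z=1, Y=1) weight 1/9
  (X=1, Z=1, Y=3) weight 1/9
Group by X:
  weight(X=0) = 1/48
  weight(X=1) = 2/9
Total weight = 1/48 + 2/9 = 35/144
P(X=0 | obs) = 1/48 / 35/144 = 3/35
P(X=1 | obs) = 2/9 / 35/144 = 32/35

P(X=0) = 3/35, P(X=1) = 32/35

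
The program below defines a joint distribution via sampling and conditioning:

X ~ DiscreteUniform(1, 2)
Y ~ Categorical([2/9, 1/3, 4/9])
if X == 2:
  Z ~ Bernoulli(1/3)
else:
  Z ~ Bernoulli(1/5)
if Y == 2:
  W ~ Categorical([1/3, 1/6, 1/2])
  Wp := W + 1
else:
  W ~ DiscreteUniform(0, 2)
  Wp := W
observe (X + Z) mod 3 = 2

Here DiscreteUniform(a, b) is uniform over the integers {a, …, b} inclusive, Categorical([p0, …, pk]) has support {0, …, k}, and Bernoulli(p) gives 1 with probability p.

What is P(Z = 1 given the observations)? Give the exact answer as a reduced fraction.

Enumerate traces; 18 have nonzero weight after conditioning:
  (X=1, Y=0, Z=1, W=0) weight 1/135
  (X=1, Y=0, Z=1, W=1) weight 1/135
  (X=1, Y=0, Z=1, W=2) weight 1/135
  (X=1, Y=1, Z=1, W=0) weight 1/90
  (X=1, Y=1, Z=1, W=1) weight 1/90
  (X=1, Y=1, Z=1, W=2) weight 1/90
  (X=1, Y=2, Z=1, W=0) weight 2/135
  (X=1, Y=2, Z=1, W=1) weight 1/135
  (X=2, Y=0, Z=0, W=0) weight 2/81
  … 9 more
Group by Z:
  weight(Z=0) = 1/3
  weight(Z=1) = 1/10
Total weight = 1/3 + 1/10 = 13/30
P(Z=0 | obs) = 1/3 / 13/30 = 10/13
P(Z=1 | obs) = 1/10 / 13/30 = 3/13

P(Z = 1 | obs) = 3/13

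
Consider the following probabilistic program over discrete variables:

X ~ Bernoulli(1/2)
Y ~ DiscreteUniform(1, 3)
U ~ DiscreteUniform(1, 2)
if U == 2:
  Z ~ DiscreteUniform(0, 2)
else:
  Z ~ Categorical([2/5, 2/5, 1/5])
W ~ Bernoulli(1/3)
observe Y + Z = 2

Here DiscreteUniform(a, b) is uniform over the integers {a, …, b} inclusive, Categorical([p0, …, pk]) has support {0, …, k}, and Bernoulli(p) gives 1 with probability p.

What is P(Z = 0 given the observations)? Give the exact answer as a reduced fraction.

P(Z = 0 | obs) = 1/2

Enumerate traces; 16 have nonzero weight after conditioning:
  (X=0, Y=1, U=1, Z=1, W=0) weight 1/45
  (X=0, Y=1, U=1, Z=1, W=1) weight 1/90
  (X=0, Y=1, U=2, Z=1, W=0) weight 1/54
  (X=0, Y=1, U=2, Z=1, W=1) weight 1/108
  (X=0, Y=2, U=1, Z=0, W=0) weight 1/45
  (X=0, Y=2, U=1, Z=0, W=1) weight 1/90
  (X=0, Y=2, U=2, Z=0, W=0) weight 1/54
  (X=0, Y=2, U=2, Z=0, W=1) weight 1/108
  … 8 more
Group by Z:
  weight(Z=0) = 11/90
  weight(Z=1) = 11/90
Total weight = 11/90 + 11/90 = 11/45
P(Z=0 | obs) = 11/90 / 11/45 = 1/2
P(Z=1 | obs) = 11/90 / 11/45 = 1/2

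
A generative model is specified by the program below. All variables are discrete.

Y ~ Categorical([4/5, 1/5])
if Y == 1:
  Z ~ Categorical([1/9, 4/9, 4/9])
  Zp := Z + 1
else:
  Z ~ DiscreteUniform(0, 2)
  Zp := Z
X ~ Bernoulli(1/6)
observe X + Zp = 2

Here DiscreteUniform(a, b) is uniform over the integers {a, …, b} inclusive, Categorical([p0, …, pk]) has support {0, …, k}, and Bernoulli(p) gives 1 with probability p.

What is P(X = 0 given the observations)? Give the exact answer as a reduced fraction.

P(X = 0 | obs) = 80/93

Enumerate traces; 4 have nonzero weight after conditioning:
  (Y=0, Z=1, X=1) weight 2/45
  (Y=0, Z=2, X=0) weight 2/9
  (Y=1, Z=0, X=1) weight 1/270
  (Y=1, Z=1, X=0) weight 2/27
Group by X:
  weight(X=0) = 8/27
  weight(X=1) = 13/270
Total weight = 8/27 + 13/270 = 31/90
P(X=0 | obs) = 8/27 / 31/90 = 80/93
P(X=1 | obs) = 13/270 / 31/90 = 13/93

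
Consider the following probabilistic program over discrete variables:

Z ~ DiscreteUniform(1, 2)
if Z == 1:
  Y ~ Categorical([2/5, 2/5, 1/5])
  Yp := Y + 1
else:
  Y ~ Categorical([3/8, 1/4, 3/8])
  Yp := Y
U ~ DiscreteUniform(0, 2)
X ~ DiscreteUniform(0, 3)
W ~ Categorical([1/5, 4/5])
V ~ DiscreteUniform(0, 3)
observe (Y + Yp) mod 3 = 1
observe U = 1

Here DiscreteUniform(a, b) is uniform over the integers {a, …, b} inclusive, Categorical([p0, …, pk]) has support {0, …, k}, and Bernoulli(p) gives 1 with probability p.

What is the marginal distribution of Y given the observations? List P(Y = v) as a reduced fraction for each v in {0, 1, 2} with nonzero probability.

P(Y=0) = 16/31, P(Y=2) = 15/31

Enumerate traces; 64 have nonzero weight after conditioning:
  (Z=1, Y=0, U=1, X=0, W=0, V=0) weight 1/1200
  (Z=1, Y=0, U=1, X=0, W=0, V=1) weight 1/1200
  (Z=1, Y=0, U=1, X=0, W=0, V=2) weight 1/1200
  (Z=1, Y=0, U=1, X=0, W=0, V=3) weight 1/1200
  (Z=1, Y=0, U=1, X=0, W=1, V=0) weight 1/300
  (Z=1, Y=0, U=1, X=0, W=1, V=1) weight 1/300
  (Z=1, Y=0, U=1, X=0, W=1, V=2) weight 1/300
  (Z=1, Y=0, U=1, X=0, W=1, V=3) weight 1/300
  (Z=2, Y=2, U=1, X=0, W=0, V=0) weight 1/1280
  … 55 more
Group by Y:
  weight(Y=0) = 1/15
  weight(Y=2) = 1/16
Total weight = 1/15 + 1/16 = 31/240
P(Y=0 | obs) = 1/15 / 31/240 = 16/31
P(Y=2 | obs) = 1/16 / 31/240 = 15/31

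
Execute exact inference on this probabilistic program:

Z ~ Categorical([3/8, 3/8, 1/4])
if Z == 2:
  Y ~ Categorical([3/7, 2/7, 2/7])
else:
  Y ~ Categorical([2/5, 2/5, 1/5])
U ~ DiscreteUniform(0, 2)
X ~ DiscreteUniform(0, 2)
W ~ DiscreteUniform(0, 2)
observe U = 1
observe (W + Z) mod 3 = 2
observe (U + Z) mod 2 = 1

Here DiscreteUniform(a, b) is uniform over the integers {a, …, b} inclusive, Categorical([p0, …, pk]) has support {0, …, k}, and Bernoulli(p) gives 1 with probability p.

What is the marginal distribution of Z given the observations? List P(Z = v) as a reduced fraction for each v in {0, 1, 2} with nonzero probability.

Enumerate traces; 18 have nonzero weight after conditioning:
  (Z=0, Y=0, U=1, X=0, W=2) weight 1/180
  (Z=0, Y=0, U=1, X=1, W=2) weight 1/180
  (Z=0, Y=0, U=1, X=2, W=2) weight 1/180
  (Z=0, Y=1, U=1, X=0, W=2) weight 1/180
  (Z=0, Y=1, U=1, X=1, W=2) weight 1/180
  (Z=0, Y=1, U=1, X=2, W=2) weight 1/180
  (Z=0, Y=2, U=1, X=0, W=2) weight 1/360
  (Z=0, Y=2, U=1, X=1, W=2) weight 1/360
  (Z=2, Y=0, U=1, X=0, W=0) weight 1/252
  … 9 more
Group by Z:
  weight(Z=0) = 1/24
  weight(Z=2) = 1/36
Total weight = 1/24 + 1/36 = 5/72
P(Z=0 | obs) = 1/24 / 5/72 = 3/5
P(Z=2 | obs) = 1/36 / 5/72 = 2/5

P(Z=0) = 3/5, P(Z=2) = 2/5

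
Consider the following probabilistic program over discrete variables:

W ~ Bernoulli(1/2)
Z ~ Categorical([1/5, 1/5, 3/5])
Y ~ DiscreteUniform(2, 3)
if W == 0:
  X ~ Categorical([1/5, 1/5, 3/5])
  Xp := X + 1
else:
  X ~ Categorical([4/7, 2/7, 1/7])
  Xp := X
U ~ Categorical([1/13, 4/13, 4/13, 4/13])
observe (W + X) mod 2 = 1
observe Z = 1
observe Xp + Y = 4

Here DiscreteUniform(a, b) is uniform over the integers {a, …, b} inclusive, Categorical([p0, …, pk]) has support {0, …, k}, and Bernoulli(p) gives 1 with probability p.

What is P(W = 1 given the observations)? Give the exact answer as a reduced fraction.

P(W = 1 | obs) = 5/12

Enumerate traces; 8 have nonzero weight after conditioning:
  (W=0, Z=1, Y=2, X=1, U=0) weight 1/1300
  (W=0, Z=1, Y=2, X=1, U=1) weight 1/325
  (W=0, Z=1, Y=2, X=1, U=2) weight 1/325
  (W=0, Z=1, Y=2, X=1, U=3) weight 1/325
  (W=1, Z=1, Y=2, X=2, U=0) weight 1/1820
  (W=1, Z=1, Y=2, X=2, U=1) weight 1/455
  (W=1, Z=1, Y=2, X=2, U=2) weight 1/455
  (W=1, Z=1, Y=2, X=2, U=3) weight 1/455
Group by W:
  weight(W=0) = 1/100
  weight(W=1) = 1/140
Total weight = 1/100 + 1/140 = 3/175
P(W=0 | obs) = 1/100 / 3/175 = 7/12
P(W=1 | obs) = 1/140 / 3/175 = 5/12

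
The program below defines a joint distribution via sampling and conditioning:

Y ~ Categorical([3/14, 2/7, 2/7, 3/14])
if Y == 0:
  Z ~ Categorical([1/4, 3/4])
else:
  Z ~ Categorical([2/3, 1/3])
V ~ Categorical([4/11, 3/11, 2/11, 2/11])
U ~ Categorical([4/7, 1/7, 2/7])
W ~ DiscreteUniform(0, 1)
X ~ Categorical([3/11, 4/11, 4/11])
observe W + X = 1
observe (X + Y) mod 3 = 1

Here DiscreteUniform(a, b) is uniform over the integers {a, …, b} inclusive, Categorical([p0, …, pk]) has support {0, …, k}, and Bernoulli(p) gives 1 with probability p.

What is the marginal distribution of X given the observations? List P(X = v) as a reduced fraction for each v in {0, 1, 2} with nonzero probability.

P(X=0) = 1/3, P(X=1) = 2/3

Enumerate traces; 72 have nonzero weight after conditioning:
  (Y=0, Z=0, V=0, U=0, W=0, X=1) weight 12/5929
  (Y=0, Z=0, V=0, U=1, W=0, X=1) weight 3/5929
  (Y=0, Z=0, V=0, U=2, W=0, X=1) weight 6/5929
  (Y=0, Z=0, V=1, U=0, W=0, X=1) weight 9/5929
  (Y=0, Z=0, V=1, U=1, W=0, X=1) weight 9/23716
  (Y=0, Z=0, V=1, U=2, W=0, X=1) weight 9/11858
  (Y=0, Z=0, V=2, U=0, W=0, X=1) weight 6/5929
  (Y=0, Z=0, V=2, U=1, W=0, X=1) weight 3/11858
  (Y=1, Z=0, V=0, U=0, W=1, X=0) weight 32/5929
  … 63 more
Group by X:
  weight(X=0) = 3/77
  weight(X=1) = 6/77
Total weight = 3/77 + 6/77 = 9/77
P(X=0 | obs) = 3/77 / 9/77 = 1/3
P(X=1 | obs) = 6/77 / 9/77 = 2/3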